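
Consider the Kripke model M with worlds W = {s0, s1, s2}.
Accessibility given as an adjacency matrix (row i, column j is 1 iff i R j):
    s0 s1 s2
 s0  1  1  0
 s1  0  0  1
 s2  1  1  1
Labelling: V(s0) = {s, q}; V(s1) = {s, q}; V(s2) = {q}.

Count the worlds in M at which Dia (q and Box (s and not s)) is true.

0

Let φ = Dia (q and Box (s and not s)). Evaluate φ at each world:
  s0 (successors {s0, s1}): φ is false.
  s1 (successors {s2}): φ is false.
  s2 (successors {s0, s1, s2}): φ is false.
For instance, at s2:
  At s2: Dia (q and Box (s and not s)) requires q and Box (s and not s) at some successor in {s0, s1, s2}.
    At s0: q and Box (s and not s) is false.
    At s1: q and Box (s and not s) is false.
    At s2: q and Box (s and not s) is false.
  So Dia (q and Box (s and not s)) is false at s2.
Satisfying worlds: none.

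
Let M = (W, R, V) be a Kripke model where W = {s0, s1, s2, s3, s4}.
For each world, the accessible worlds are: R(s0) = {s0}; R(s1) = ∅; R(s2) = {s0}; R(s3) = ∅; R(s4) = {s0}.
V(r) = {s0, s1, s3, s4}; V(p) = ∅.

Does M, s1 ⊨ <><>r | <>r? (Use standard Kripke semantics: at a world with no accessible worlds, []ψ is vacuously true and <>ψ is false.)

No

At s1: <><>r is false, <>r is false, so <><>r | <>r is false.
  At s1: no accessible worlds, so <><>r is false.
  At s1: no accessible worlds, so <>r is false.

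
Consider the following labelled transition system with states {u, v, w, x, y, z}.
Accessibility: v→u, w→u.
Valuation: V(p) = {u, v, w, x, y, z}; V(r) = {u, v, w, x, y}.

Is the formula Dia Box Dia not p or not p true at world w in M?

Recall that Box ψ holds at a world iff ψ holds at every accessible world, and Dia ψ holds iff ψ holds at some accessible world.
At w: Dia Box Dia not p is true, not p is false, so Dia Box Dia not p or not p is true.
  At w: Dia Box Dia not p requires Box Dia not p at some successor in {u}.
    Box Dia not p holds at u, so Dia Box Dia not p is true at w.
      At u: no accessible worlds, so Box Dia not p holds vacuously.

Yes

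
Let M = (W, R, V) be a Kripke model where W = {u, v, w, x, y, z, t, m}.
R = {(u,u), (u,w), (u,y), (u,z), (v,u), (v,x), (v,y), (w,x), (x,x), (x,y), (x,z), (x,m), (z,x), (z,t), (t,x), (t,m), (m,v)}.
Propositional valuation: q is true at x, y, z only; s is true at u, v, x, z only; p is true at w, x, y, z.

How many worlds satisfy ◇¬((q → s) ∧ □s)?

Let φ = ◇¬((q → s) ∧ □s). Evaluate φ at each world:
  u (successors {u, w, y, z}): φ is true.
  v (successors {u, x, y}): φ is true.
  w (successors {x}): φ is true.
  x (successors {x, y, z, m}): φ is true.
  y (successors ∅): φ is false.
  z (successors {x, t}): φ is true.
  t (successors {x, m}): φ is true.
  m (successors {v}): φ is true.
For instance, at u:
  At u: ◇¬((q → s) ∧ □s) requires ¬((q → s) ∧ □s) at some successor in {u, w, y, z}.
    ¬((q → s) ∧ □s) holds at u, so ◇¬((q → s) ∧ □s) is true at u.
      At u: (q → s) ∧ □s is false, so ¬((q → s) ∧ □s) is true.
Satisfying worlds: {u, v, w, x, z, t, m}

7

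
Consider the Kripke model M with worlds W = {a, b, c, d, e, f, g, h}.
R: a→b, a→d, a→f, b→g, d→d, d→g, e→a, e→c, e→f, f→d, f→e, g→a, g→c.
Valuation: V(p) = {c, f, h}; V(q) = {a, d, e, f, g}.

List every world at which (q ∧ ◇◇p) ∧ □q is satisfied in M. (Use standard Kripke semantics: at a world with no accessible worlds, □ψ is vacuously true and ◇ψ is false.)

d, f

Let φ = (q ∧ ◇◇p) ∧ □q. Evaluate φ at each world:
  a (successors {b, d, f}): φ is false.
  b (successors {g}): φ is false.
  c (successors ∅): φ is false.
  d (successors {d, g}): φ is true.
  e (successors {a, c, f}): φ is false.
  f (successors {d, e}): φ is true.
  g (successors {a, c}): φ is false.
  h (successors ∅): φ is false.
For instance, at f:
  At f: q ∧ ◇◇p is true, □q is true, so (q ∧ ◇◇p) ∧ □q is true.
    At f: q is true, ◇◇p is true, so q ∧ ◇◇p is true.
      At f: ◇◇p requires ◇p at some successor in {d, e}.
        ◇p holds at e, so ◇◇p is true at f.
    At f: □q requires q at every successor {d, e}.
      At d: q is true.
      At e: q is true.
    So □q is true at f.
Satisfying worlds: {d, f}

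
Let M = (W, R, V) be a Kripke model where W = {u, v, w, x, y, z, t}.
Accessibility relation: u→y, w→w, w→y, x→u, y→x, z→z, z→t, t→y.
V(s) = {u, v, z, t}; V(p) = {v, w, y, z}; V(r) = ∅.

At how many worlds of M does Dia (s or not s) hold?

6

Recall that Dia ψ holds at a world iff ψ holds at some accessible world.
Let φ = Dia (s or not s). Evaluate φ at each world:
  u (successors {y}): φ is true.
  v (successors ∅): φ is false.
  w (successors {w, y}): φ is true.
  x (successors {u}): φ is true.
  y (successors {x}): φ is true.
  z (successors {z, t}): φ is true.
  t (successors {y}): φ is true.
For instance, at z:
  At z: Dia (s or not s) requires s or not s at some successor in {z, t}.
    s or not s holds at z, so Dia (s or not s) is true at z.
Satisfying worlds: {u, w, x, y, z, t}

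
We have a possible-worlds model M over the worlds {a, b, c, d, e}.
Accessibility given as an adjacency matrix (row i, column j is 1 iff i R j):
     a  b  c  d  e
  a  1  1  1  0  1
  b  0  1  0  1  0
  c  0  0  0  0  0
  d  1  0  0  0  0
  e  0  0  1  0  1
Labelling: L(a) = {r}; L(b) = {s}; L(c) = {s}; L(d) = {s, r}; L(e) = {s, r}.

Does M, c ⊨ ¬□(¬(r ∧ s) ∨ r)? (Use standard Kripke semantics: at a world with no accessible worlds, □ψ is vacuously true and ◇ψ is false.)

At c: □(¬(r ∧ s) ∨ r) is true, so ¬□(¬(r ∧ s) ∨ r) is false.
  At c: no accessible worlds, so □(¬(r ∧ s) ∨ r) holds vacuously.

No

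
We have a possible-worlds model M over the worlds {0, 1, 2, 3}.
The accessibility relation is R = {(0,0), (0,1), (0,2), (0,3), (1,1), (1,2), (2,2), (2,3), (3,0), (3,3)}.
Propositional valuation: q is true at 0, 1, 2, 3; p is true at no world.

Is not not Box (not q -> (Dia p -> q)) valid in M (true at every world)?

Yes

Let φ = not not Box (not q -> (Dia p -> q)). Evaluate φ at each world:
  0 (successors {0, 1, 2, 3}): φ is true.
  1 (successors {1, 2}): φ is true.
  2 (successors {2, 3}): φ is true.
  3 (successors {0, 3}): φ is true.
For instance, at 3:
  At 3: not Box (not q -> (Dia p -> q)) is false, so not not Box (not q -> (Dia p -> q)) is true.
    At 3: Box (not q -> (Dia p -> q)) is true, so not Box (not q -> (Dia p -> q)) is false.
      At 3: Box (not q -> (Dia p -> q)) requires not q -> (Dia p -> q) at every successor {0, 3}.
        At 0: not q -> (Dia p -> q) is true.
        At 3: not q -> (Dia p -> q) is true.
      So Box (not q -> (Dia p -> q)) is true at 3.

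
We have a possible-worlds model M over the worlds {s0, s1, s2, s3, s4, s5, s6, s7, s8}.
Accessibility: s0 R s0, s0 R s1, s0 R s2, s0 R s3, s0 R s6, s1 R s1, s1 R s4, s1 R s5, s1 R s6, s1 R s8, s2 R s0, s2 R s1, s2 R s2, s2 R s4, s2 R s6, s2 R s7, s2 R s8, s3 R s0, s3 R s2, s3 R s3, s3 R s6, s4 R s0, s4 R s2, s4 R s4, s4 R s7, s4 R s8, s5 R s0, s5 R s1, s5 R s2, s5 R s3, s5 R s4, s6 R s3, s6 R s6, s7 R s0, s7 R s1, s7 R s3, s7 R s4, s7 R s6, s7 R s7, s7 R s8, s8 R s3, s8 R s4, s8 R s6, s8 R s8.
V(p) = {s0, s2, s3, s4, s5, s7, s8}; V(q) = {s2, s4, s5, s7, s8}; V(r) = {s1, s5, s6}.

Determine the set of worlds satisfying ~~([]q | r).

s1, s5, s6

Let φ = ~~([]q | r). Evaluate φ at each world:
  s0 (successors {s0, s1, s2, s3, s6}): φ is false.
  s1 (successors {s1, s4, s5, s6, s8}): φ is true.
  s2 (successors {s0, s1, s2, s4, s6, s7, s8}): φ is false.
  s3 (successors {s0, s2, s3, s6}): φ is false.
  s4 (successors {s0, s2, s4, s7, s8}): φ is false.
  s5 (successors {s0, s1, s2, s3, s4}): φ is true.
  s6 (successors {s3, s6}): φ is true.
  s7 (successors {s0, s1, s3, s4, s6, s7, s8}): φ is false.
  s8 (successors {s3, s4, s6, s8}): φ is false.
For instance, at s8:
  At s8: ~([]q | r) is true, so ~~([]q | r) is false.
    At s8: []q | r is false, so ~([]q | r) is true.
      At s8: []q is false, r is false, so []q | r is false.
Satisfying worlds: {s1, s5, s6}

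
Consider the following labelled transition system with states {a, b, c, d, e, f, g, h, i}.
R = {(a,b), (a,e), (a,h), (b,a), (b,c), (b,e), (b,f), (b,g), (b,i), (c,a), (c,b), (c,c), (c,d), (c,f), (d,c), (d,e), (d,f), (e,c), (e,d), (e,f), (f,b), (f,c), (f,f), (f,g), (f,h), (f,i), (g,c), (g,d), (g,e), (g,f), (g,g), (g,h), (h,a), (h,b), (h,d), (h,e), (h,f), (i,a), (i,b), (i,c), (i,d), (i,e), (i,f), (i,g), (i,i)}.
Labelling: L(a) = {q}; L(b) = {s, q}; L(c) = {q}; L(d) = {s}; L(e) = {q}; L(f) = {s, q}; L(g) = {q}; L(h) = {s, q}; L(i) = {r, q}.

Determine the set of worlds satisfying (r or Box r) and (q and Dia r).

Let φ = (r or Box r) and (q and Dia r). Evaluate φ at each world:
  a (successors {b, e, h}): φ is false.
  b (successors {a, c, e, f, g, i}): φ is false.
  c (successors {a, b, c, d, f}): φ is false.
  d (successors {c, e, f}): φ is false.
  e (successors {c, d, f}): φ is false.
  f (successors {b, c, f, g, h, i}): φ is false.
  g (successors {c, d, e, f, g, h}): φ is false.
  h (successors {a, b, d, e, f}): φ is false.
  i (successors {a, b, c, d, e, f, g, i}): φ is true.
For instance, at a:
  At a: r or Box r is false, q and Dia r is false, so (r or Box r) and (q and Dia r) is false.
    At a: r is false, Box r is false, so r or Box r is false.
      At a: Box r requires r at every successor {b, e, h}.
        r fails at b, so Box r is false at a.
    At a: q is true, Dia r is false, so q and Dia r is false.
      At a: Dia r requires r at some successor in {b, e, h}.
        At b: r is false.
        At e: r is false.
        At h: r is false.
      So Dia r is false at a.
Satisfying worlds: {i}

i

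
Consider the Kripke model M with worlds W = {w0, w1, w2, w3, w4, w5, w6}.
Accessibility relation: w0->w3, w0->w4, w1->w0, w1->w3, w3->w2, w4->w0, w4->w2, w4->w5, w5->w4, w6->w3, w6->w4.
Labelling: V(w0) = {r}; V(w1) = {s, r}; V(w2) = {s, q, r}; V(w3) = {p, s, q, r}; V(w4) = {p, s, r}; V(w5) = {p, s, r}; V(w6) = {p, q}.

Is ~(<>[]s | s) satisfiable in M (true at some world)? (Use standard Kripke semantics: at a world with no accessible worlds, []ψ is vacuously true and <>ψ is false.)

No

Let φ = ~(<>[]s | s). Evaluate φ at each world:
  w0 (successors {w3, w4}): φ is false.
  w1 (successors {w0, w3}): φ is false.
  w2 (successors ∅): φ is false.
  w3 (successors {w2}): φ is false.
  w4 (successors {w0, w2, w5}): φ is false.
  w5 (successors {w4}): φ is false.
  w6 (successors {w3, w4}): φ is false.
For instance, at w3:
  At w3: <>[]s | s is true, so ~(<>[]s | s) is false.
    At w3: <>[]s is true, s is true, so <>[]s | s is true.
      At w3: <>[]s requires []s at some successor in {w2}.
        []s holds at w2, so <>[]s is true at w3.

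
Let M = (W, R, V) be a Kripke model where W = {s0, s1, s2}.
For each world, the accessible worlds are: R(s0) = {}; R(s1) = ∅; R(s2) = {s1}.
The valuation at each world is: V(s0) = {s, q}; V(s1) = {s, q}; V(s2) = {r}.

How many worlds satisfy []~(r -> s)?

2

Recall that []ψ holds at a world iff ψ holds at every accessible world, and <>ψ holds iff ψ holds at some accessible world.
Let φ = []~(r -> s). Evaluate φ at each world:
  s0 (successors ∅): φ is true.
  s1 (successors ∅): φ is true.
  s2 (successors {s1}): φ is false.
For instance, at s2:
  At s2: []~(r -> s) requires ~(r -> s) at every successor {s1}.
    ~(r -> s) fails at s1, so []~(r -> s) is false at s2.
Satisfying worlds: {s0, s1}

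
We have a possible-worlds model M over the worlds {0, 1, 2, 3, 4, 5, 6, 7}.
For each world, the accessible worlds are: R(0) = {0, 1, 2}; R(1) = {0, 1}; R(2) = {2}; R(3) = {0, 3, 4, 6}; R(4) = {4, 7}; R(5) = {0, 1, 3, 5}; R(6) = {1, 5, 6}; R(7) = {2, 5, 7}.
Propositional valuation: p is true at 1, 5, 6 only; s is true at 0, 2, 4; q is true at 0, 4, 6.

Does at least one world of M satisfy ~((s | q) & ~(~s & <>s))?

Recall that <>ψ holds at a world iff ψ holds at some accessible world.
Let φ = ~((s | q) & ~(~s & <>s)). Evaluate φ at each world:
  0 (successors {0, 1, 2}): φ is false.
  1 (successors {0, 1}): φ is true.
  2 (successors {2}): φ is false.
  3 (successors {0, 3, 4, 6}): φ is true.
  4 (successors {4, 7}): φ is false.
  5 (successors {0, 1, 3, 5}): φ is true.
  6 (successors {1, 5, 6}): φ is false.
  7 (successors {2, 5, 7}): φ is true.
Detail at 1 (witness):
  At 1: (s | q) & ~(~s & <>s) is false, so ~((s | q) & ~(~s & <>s)) is true.
    At 1: s | q is false, ~(~s & <>s) is false, so (s | q) & ~(~s & <>s) is false.
      At 1: ~s & <>s is true, so ~(~s & <>s) is false.

Yes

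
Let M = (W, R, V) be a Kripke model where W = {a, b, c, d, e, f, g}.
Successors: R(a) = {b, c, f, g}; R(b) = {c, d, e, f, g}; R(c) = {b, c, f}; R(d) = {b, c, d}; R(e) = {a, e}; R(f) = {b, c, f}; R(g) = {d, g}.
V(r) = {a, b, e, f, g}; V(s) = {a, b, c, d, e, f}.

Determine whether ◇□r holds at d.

At d: ◇□r requires □r at some successor in {b, c, d}.
  At b: □r is false.
  At c: □r is false.
  At d: □r is false.
So ◇□r is false at d.

No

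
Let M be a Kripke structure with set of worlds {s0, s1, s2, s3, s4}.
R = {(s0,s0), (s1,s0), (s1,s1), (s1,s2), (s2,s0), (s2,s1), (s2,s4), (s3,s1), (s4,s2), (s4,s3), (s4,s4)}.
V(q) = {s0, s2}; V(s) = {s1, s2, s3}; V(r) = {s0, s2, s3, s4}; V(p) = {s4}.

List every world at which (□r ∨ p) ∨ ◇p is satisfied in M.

Let φ = (□r ∨ p) ∨ ◇p. Evaluate φ at each world:
  s0 (successors {s0}): φ is true.
  s1 (successors {s0, s1, s2}): φ is false.
  s2 (successors {s0, s1, s4}): φ is true.
  s3 (successors {s1}): φ is false.
  s4 (successors {s2, s3, s4}): φ is true.
For instance, at s1:
  At s1: □r ∨ p is false, ◇p is false, so (□r ∨ p) ∨ ◇p is false.
    At s1: □r is false, p is false, so □r ∨ p is false.
      At s1: □r requires r at every successor {s0, s1, s2}.
        r fails at s1, so □r is false at s1.
    At s1: ◇p requires p at some successor in {s0, s1, s2}.
      At s0: p is false.
      At s1: p is false.
      At s2: p is false.
    So ◇p is false at s1.
Satisfying worlds: {s0, s2, s4}

s0, s2, s4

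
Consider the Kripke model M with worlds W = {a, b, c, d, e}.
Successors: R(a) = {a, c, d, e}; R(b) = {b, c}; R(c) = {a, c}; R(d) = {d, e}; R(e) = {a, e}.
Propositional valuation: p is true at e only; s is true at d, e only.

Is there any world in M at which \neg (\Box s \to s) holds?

Let φ = \neg (\Box s \to s). Evaluate φ at each world:
  a (successors {a, c, d, e}): φ is false.
  b (successors {b, c}): φ is false.
  c (successors {a, c}): φ is false.
  d (successors {d, e}): φ is false.
  e (successors {a, e}): φ is false.
For instance, at c:
  At c: \Box s \to s is true, so \neg (\Box s \to s) is false.
    At c: \Box s is false, s is false, so \Box s \to s is true.
      At c: \Box s requires s at every successor {a, c}.
        s fails at a, so \Box s is false at c.

No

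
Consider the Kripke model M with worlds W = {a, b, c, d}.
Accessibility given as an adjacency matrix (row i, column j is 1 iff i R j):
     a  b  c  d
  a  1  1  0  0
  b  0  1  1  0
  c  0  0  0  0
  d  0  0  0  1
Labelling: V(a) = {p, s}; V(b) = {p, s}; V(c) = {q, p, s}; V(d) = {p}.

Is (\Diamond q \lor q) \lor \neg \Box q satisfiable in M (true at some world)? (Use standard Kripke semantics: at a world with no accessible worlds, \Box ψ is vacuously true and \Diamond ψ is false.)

Recall that \Box ψ holds at a world iff ψ holds at every accessible world, and \Diamond ψ holds iff ψ holds at some accessible world.
Let φ = (\Diamond q \lor q) \lor \neg \Box q. Evaluate φ at each world:
  a (successors {a, b}): φ is true.
  b (successors {b, c}): φ is true.
  c (successors ∅): φ is true.
  d (successors {d}): φ is true.
Detail at a (witness):
  At a: \Diamond q \lor q is false, \neg \Box q is true, so (\Diamond q \lor q) \lor \neg \Box q is true.
    At a: \Diamond q is false, q is false, so \Diamond q \lor q is false.
      At a: \Diamond q requires q at some successor in {a, b}.
        At a: q is false.
        At b: q is false.
      So \Diamond q is false at a.
    At a: \Box q is false, so \neg \Box q is true.
      At a: \Box q requires q at every successor {a, b}.
        q fails at a, so \Box q is false at a.

Yes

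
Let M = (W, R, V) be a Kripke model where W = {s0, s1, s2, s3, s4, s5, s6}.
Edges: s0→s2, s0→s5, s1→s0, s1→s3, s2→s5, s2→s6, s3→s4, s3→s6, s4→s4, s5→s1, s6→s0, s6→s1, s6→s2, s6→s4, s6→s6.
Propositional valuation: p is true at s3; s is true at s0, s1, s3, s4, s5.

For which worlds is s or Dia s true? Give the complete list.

Recall that Dia ψ holds at a world iff ψ holds at some accessible world.
Let φ = s or Dia s. Evaluate φ at each world:
  s0 (successors {s2, s5}): φ is true.
  s1 (successors {s0, s3}): φ is true.
  s2 (successors {s5, s6}): φ is true.
  s3 (successors {s4, s6}): φ is true.
  s4 (successors {s4}): φ is true.
  s5 (successors {s1}): φ is true.
  s6 (successors {s0, s1, s2, s4, s6}): φ is true.
For instance, at s1:
  At s1: s is true, Dia s is true, so s or Dia s is true.
    At s1: Dia s requires s at some successor in {s0, s3}.
      s holds at s0, so Dia s is true at s1.
Satisfying worlds: {s0, s1, s2, s3, s4, s5, s6}

s0, s1, s2, s3, s4, s5, s6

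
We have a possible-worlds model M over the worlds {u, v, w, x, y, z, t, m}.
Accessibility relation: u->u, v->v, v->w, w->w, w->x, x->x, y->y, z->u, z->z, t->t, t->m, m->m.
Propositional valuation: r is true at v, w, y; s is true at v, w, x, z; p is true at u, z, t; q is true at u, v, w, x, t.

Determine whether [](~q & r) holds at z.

At z: [](~q & r) requires ~q & r at every successor {u, z}.
  ~q & r fails at u, so [](~q & r) is false at z.

No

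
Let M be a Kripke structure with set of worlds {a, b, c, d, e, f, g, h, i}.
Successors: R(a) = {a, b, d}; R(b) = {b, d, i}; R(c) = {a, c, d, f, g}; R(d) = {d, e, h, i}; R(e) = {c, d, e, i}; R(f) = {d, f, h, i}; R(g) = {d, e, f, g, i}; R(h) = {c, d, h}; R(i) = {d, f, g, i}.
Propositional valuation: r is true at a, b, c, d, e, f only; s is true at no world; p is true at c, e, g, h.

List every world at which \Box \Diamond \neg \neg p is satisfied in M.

Let φ = \Box \Diamond \neg \neg p. Evaluate φ at each world:
  a (successors {a, b, d}): φ is false.
  b (successors {b, d, i}): φ is false.
  c (successors {a, c, d, f, g}): φ is false.
  d (successors {d, e, h, i}): φ is true.
  e (successors {c, d, e, i}): φ is true.
  f (successors {d, f, h, i}): φ is true.
  g (successors {d, e, f, g, i}): φ is true.
  h (successors {c, d, h}): φ is true.
  i (successors {d, f, g, i}): φ is true.
For instance, at c:
  At c: \Box \Diamond \neg \neg p requires \Diamond \neg \neg p at every successor {a, c, d, f, g}.
    \Diamond \neg \neg p fails at a, so \Box \Diamond \neg \neg p is false at c.
      At a: \Diamond \neg \neg p requires \neg \neg p at some successor in {a, b, d}.
        At a: \neg \neg p is false.
        At b: \neg \neg p is false.
        At d: \neg \neg p is false.
      So \Diamond \neg \neg p is false at a.
Satisfying worlds: {d, e, f, g, h, i}

d, e, f, g, h, i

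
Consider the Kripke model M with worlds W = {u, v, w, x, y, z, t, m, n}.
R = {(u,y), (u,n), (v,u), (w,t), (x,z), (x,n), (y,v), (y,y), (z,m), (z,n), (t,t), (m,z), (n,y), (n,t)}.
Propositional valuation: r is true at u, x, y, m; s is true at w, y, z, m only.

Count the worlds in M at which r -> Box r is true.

5

Let φ = r -> Box r. Evaluate φ at each world:
  u (successors {y, n}): φ is false.
  v (successors {u}): φ is true.
  w (successors {t}): φ is true.
  x (successors {z, n}): φ is false.
  y (successors {v, y}): φ is false.
  z (successors {m, n}): φ is true.
  t (successors {t}): φ is true.
  m (successors {z}): φ is false.
  n (successors {y, t}): φ is true.
For instance, at u:
  At u: r is true, Box r is false, so r -> Box r is false.
    At u: Box r requires r at every successor {y, n}.
      r fails at n, so Box r is false at u.
Satisfying worlds: {v, w, z, t, n}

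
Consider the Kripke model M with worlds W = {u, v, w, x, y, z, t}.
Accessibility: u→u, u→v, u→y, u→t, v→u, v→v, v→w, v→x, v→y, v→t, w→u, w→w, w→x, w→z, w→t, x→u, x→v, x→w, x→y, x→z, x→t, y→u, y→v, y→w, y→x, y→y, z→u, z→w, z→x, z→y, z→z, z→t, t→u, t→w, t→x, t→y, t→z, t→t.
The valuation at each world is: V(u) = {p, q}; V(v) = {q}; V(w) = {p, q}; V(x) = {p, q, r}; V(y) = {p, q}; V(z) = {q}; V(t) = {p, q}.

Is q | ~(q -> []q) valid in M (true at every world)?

Let φ = q | ~(q -> []q). Evaluate φ at each world:
  u (successors {u, v, y, t}): φ is true.
  v (successors {u, v, w, x, y, t}): φ is true.
  w (successors {u, w, x, z, t}): φ is true.
  x (successors {u, v, w, y, z, t}): φ is true.
  y (successors {u, v, w, x, y}): φ is true.
  z (successors {u, w, x, y, z, t}): φ is true.
  t (successors {u, w, x, y, z, t}): φ is true.
For instance, at w:
  At w: q is true, ~(q -> []q) is false, so q | ~(q -> []q) is true.
    At w: q -> []q is true, so ~(q -> []q) is false.
      At w: q is true, []q is true, so q -> []q is true.

Yes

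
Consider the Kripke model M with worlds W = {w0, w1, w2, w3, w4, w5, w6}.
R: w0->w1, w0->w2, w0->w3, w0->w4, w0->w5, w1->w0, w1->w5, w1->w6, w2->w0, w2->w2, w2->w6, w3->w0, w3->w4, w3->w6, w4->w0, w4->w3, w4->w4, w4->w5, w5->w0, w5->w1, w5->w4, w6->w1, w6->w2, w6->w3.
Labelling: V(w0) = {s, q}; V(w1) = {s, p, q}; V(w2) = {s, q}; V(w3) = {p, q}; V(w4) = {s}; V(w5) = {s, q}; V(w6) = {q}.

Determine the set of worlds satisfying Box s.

Let φ = Box s. Evaluate φ at each world:
  w0 (successors {w1, w2, w3, w4, w5}): φ is false.
  w1 (successors {w0, w5, w6}): φ is false.
  w2 (successors {w0, w2, w6}): φ is false.
  w3 (successors {w0, w4, w6}): φ is false.
  w4 (successors {w0, w3, w4, w5}): φ is false.
  w5 (successors {w0, w1, w4}): φ is true.
  w6 (successors {w1, w2, w3}): φ is false.
For instance, at w2:
  At w2: Box s requires s at every successor {w0, w2, w6}.
    s fails at w6, so Box s is false at w2.
Satisfying worlds: {w5}

w5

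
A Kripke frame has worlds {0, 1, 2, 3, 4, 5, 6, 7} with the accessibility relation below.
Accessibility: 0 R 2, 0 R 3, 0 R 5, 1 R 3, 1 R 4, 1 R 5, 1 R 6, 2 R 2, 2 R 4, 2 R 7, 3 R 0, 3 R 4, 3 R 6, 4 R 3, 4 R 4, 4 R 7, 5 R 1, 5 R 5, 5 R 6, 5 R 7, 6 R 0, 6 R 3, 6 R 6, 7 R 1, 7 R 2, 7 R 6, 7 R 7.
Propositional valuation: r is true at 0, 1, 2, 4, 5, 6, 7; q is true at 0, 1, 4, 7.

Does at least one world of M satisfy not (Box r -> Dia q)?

No

Let φ = not (Box r -> Dia q). Evaluate φ at each world:
  0 (successors {2, 3, 5}): φ is false.
  1 (successors {3, 4, 5, 6}): φ is false.
  2 (successors {2, 4, 7}): φ is false.
  3 (successors {0, 4, 6}): φ is false.
  4 (successors {3, 4, 7}): φ is false.
  5 (successors {1, 5, 6, 7}): φ is false.
  6 (successors {0, 3, 6}): φ is false.
  7 (successors {1, 2, 6, 7}): φ is false.
For instance, at 0:
  At 0: Box r -> Dia q is true, so not (Box r -> Dia q) is false.
    At 0: Box r is false, Dia q is false, so Box r -> Dia q is true.
      At 0: Box r requires r at every successor {2, 3, 5}.
        r fails at 3, so Box r is false at 0.
      At 0: Dia q requires q at some successor in {2, 3, 5}.
        At 2: q is false.
        At 3: q is false.
        At 5: q is false.
      So Dia q is false at 0.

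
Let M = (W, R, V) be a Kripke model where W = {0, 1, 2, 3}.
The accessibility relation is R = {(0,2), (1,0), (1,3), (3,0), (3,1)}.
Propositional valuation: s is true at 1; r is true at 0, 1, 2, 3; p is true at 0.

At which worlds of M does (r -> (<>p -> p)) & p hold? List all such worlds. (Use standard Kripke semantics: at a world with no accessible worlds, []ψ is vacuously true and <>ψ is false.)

0

Recall that <>ψ holds at a world iff ψ holds at some accessible world.
Let φ = (r -> (<>p -> p)) & p. Evaluate φ at each world:
  0 (successors {2}): φ is true.
  1 (successors {0, 3}): φ is false.
  2 (successors ∅): φ is false.
  3 (successors {0, 1}): φ is false.
For instance, at 0:
  At 0: r -> (<>p -> p) is true, p is true, so (r -> (<>p -> p)) & p is true.
    At 0: r is true, <>p -> p is true, so r -> (<>p -> p) is true.
      At 0: <>p is false, p is true, so <>p -> p is true.
Satisfying worlds: {0}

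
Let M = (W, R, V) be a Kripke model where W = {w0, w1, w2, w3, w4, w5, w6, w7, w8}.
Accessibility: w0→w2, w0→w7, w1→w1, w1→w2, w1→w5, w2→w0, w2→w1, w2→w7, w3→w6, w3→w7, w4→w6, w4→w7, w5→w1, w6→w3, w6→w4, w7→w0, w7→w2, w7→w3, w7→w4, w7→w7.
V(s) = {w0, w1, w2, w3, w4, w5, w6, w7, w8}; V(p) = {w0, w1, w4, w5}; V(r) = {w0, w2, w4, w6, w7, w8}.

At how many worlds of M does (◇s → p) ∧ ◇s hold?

Recall that ◇ψ holds at a world iff ψ holds at some accessible world.
Let φ = (◇s → p) ∧ ◇s. Evaluate φ at each world:
  w0 (successors {w2, w7}): φ is true.
  w1 (successors {w1, w2, w5}): φ is true.
  w2 (successors {w0, w1, w7}): φ is false.
  w3 (successors {w6, w7}): φ is false.
  w4 (successors {w6, w7}): φ is true.
  w5 (successors {w1}): φ is true.
  w6 (successors {w3, w4}): φ is false.
  w7 (successors {w0, w2, w3, w4, w7}): φ is false.
  w8 (successors ∅): φ is false.
For instance, at w0:
  At w0: ◇s → p is true, ◇s is true, so (◇s → p) ∧ ◇s is true.
    At w0: ◇s is true, p is true, so ◇s → p is true.
      At w0: ◇s requires s at some successor in {w2, w7}.
        s holds at w2, so ◇s is true at w0.
    At w0: ◇s requires s at some successor in {w2, w7}.
      s holds at w2, so ◇s is true at w0.
Satisfying worlds: {w0, w1, w4, w5}

4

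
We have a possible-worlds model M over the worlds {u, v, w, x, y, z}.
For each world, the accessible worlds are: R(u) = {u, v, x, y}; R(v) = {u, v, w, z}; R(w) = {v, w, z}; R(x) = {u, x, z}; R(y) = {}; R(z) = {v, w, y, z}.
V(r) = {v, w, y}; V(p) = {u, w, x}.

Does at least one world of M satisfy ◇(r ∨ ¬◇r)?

Yes

Let φ = ◇(r ∨ ¬◇r). Evaluate φ at each world:
  u (successors {u, v, x, y}): φ is true.
  v (successors {u, v, w, z}): φ is true.
  w (successors {v, w, z}): φ is true.
  x (successors {u, x, z}): φ is true.
  y (successors ∅): φ is false.
  z (successors {v, w, y, z}): φ is true.
Detail at u (witness):
  At u: ◇(r ∨ ¬◇r) requires r ∨ ¬◇r at some successor in {u, v, x, y}.
    r ∨ ¬◇r holds at v, so ◇(r ∨ ¬◇r) is true at u.
      At v: r is true, ¬◇r is false, so r ∨ ¬◇r is true.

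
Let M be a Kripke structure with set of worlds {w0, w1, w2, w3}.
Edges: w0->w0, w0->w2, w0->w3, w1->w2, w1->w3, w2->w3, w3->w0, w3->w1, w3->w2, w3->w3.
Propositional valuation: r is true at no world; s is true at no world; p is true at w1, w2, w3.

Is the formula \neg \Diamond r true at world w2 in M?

Yes

At w2: \Diamond r is false, so \neg \Diamond r is true.
  At w2: \Diamond r requires r at some successor in {w3}.
    At w3: r is false.
  So \Diamond r is false at w2.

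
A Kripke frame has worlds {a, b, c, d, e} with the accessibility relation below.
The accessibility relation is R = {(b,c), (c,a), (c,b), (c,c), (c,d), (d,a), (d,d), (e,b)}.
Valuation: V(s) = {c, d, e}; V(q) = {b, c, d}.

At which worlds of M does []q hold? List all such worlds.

Recall that []ψ holds at a world iff ψ holds at every accessible world, and <>ψ holds iff ψ holds at some accessible world.
Let φ = []q. Evaluate φ at each world:
  a (successors ∅): φ is true.
  b (successors {c}): φ is true.
  c (successors {a, b, c, d}): φ is false.
  d (successors {a, d}): φ is false.
  e (successors {b}): φ is true.
For instance, at e:
  At e: []q requires q at every successor {b}.
    At b: q is true.
  So []q is true at e.
Satisfying worlds: {a, b, e}

a, b, e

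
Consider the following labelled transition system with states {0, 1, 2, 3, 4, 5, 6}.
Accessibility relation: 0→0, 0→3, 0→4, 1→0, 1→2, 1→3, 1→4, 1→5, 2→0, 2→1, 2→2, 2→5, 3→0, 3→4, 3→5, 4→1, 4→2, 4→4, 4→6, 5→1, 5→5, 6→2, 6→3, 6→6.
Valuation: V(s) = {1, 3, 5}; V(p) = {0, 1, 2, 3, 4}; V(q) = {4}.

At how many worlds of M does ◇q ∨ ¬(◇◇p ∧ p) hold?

6

Let φ = ◇q ∨ ¬(◇◇p ∧ p). Evaluate φ at each world:
  0 (successors {0, 3, 4}): φ is true.
  1 (successors {0, 2, 3, 4, 5}): φ is true.
  2 (successors {0, 1, 2, 5}): φ is false.
  3 (successors {0, 4, 5}): φ is true.
  4 (successors {1, 2, 4, 6}): φ is true.
  5 (successors {1, 5}): φ is true.
  6 (successors {2, 3, 6}): φ is true.
For instance, at 5:
  At 5: ◇q is false, ¬(◇◇p ∧ p) is true, so ◇q ∨ ¬(◇◇p ∧ p) is true.
    At 5: ◇q requires q at some successor in {1, 5}.
      At 1: q is false.
      At 5: q is false.
    So ◇q is false at 5.
    At 5: ◇◇p ∧ p is false, so ¬(◇◇p ∧ p) is true.
      At 5: ◇◇p is true, p is false, so ◇◇p ∧ p is false.
Satisfying worlds: {0, 1, 3, 4, 5, 6}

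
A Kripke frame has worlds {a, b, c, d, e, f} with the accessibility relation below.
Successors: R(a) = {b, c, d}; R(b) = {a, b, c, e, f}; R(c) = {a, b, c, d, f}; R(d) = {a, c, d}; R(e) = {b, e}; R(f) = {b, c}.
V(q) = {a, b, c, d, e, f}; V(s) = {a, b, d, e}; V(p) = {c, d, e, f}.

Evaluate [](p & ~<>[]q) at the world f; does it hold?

At f: [](p & ~<>[]q) requires p & ~<>[]q at every successor {b, c}.
  p & ~<>[]q fails at b, so [](p & ~<>[]q) is false at f.
    At b: p is false, ~<>[]q is false, so p & ~<>[]q is false.
      At b: <>[]q is true, so ~<>[]q is false.

No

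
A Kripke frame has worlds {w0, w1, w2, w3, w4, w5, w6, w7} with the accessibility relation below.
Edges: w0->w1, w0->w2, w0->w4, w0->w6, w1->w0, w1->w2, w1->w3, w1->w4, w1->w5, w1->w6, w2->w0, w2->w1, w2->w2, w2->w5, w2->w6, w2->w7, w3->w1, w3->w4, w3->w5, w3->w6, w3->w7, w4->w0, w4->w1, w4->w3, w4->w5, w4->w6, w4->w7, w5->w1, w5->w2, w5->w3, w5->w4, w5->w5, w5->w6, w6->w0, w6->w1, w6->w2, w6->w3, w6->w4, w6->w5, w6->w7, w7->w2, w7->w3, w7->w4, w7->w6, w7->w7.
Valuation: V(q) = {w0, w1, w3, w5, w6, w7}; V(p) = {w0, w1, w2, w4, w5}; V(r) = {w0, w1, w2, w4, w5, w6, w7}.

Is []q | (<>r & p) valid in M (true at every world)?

Let φ = []q | (<>r & p). Evaluate φ at each world:
  w0 (successors {w1, w2, w4, w6}): φ is true.
  w1 (successors {w0, w2, w3, w4, w5, w6}): φ is true.
  w2 (successors {w0, w1, w2, w5, w6, w7}): φ is true.
  w3 (successors {w1, w4, w5, w6, w7}): φ is false.
  w4 (successors {w0, w1, w3, w5, w6, w7}): φ is true.
  w5 (successors {w1, w2, w3, w4, w5, w6}): φ is true.
  w6 (successors {w0, w1, w2, w3, w4, w5, w7}): φ is false.
  w7 (successors {w2, w3, w4, w6, w7}): φ is false.
Detail at w3 (counterexample):
  At w3: []q is false, <>r & p is false, so []q | (<>r & p) is false.
    At w3: []q requires q at every successor {w1, w4, w5, w6, w7}.
      q fails at w4, so []q is false at w3.
    At w3: <>r is true, p is false, so <>r & p is false.
      At w3: <>r requires r at some successor in {w1, w4, w5, w6, w7}.
        r holds at w1, so <>r is true at w3.

No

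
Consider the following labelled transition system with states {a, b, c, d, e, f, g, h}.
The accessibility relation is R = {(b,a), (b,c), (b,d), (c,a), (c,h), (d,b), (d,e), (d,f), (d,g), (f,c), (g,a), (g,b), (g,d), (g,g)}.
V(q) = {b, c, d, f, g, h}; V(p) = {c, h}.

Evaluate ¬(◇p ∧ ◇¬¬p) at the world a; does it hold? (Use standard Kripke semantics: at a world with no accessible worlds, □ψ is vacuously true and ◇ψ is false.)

Yes

At a: ◇p ∧ ◇¬¬p is false, so ¬(◇p ∧ ◇¬¬p) is true.
  At a: ◇p is false, ◇¬¬p is false, so ◇p ∧ ◇¬¬p is false.
    At a: no accessible worlds, so ◇p is false.
    At a: no accessible worlds, so ◇¬¬p is false.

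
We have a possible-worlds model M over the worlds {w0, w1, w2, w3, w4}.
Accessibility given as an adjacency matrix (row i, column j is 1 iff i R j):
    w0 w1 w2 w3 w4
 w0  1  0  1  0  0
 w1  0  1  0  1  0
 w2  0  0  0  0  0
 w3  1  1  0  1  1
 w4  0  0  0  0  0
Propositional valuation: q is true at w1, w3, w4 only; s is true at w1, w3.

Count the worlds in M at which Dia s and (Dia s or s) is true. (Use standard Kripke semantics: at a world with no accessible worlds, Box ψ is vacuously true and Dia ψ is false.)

2

Let φ = Dia s and (Dia s or s). Evaluate φ at each world:
  w0 (successors {w0, w2}): φ is false.
  w1 (successors {w1, w3}): φ is true.
  w2 (successors ∅): φ is false.
  w3 (successors {w0, w1, w3, w4}): φ is true.
  w4 (successors ∅): φ is false.
For instance, at w3:
  At w3: Dia s is true, Dia s or s is true, so Dia s and (Dia s or s) is true.
    At w3: Dia s requires s at some successor in {w0, w1, w3, w4}.
      s holds at w1, so Dia s is true at w3.
    At w3: Dia s is true, s is true, so Dia s or s is true.
      At w3: Dia s requires s at some successor in {w0, w1, w3, w4}.
        s holds at w1, so Dia s is true at w3.
Satisfying worlds: {w1, w3}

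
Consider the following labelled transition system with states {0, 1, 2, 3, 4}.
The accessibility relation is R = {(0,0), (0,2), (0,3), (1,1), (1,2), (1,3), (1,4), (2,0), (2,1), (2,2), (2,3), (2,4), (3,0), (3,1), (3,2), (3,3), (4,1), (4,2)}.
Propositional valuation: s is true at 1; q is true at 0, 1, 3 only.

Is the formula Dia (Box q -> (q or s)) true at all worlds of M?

Let φ = Dia (Box q -> (q or s)). Evaluate φ at each world:
  0 (successors {0, 2, 3}): φ is true.
  1 (successors {1, 2, 3, 4}): φ is true.
  2 (successors {0, 1, 2, 3, 4}): φ is true.
  3 (successors {0, 1, 2, 3}): φ is true.
  4 (successors {1, 2}): φ is true.
For instance, at 3:
  At 3: Dia (Box q -> (q or s)) requires Box q -> (q or s) at some successor in {0, 1, 2, 3}.
    Box q -> (q or s) holds at 0, so Dia (Box q -> (q or s)) is true at 3.
      At 0: Box q is false, q or s is true, so Box q -> (q or s) is true.

Yes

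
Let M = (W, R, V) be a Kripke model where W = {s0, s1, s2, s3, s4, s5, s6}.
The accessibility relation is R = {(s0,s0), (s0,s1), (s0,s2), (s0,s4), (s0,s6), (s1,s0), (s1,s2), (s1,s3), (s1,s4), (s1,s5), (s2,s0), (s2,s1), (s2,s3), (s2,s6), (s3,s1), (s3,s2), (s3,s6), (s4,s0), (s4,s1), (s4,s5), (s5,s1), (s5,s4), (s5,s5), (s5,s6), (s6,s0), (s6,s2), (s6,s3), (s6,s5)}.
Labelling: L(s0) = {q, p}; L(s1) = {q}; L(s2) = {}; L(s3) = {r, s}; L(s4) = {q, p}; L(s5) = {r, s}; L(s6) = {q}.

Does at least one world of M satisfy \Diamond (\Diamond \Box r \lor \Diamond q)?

Let φ = \Diamond (\Diamond \Box r \lor \Diamond q). Evaluate φ at each world:
  s0 (successors {s0, s1, s2, s4, s6}): φ is true.
  s1 (successors {s0, s2, s3, s4, s5}): φ is true.
  s2 (successors {s0, s1, s3, s6}): φ is true.
  s3 (successors {s1, s2, s6}): φ is true.
  s4 (successors {s0, s1, s5}): φ is true.
  s5 (successors {s1, s4, s5, s6}): φ is true.
  s6 (successors {s0, s2, s3, s5}): φ is true.
Detail at s0 (witness):
  At s0: \Diamond (\Diamond \Box r \lor \Diamond q) requires \Diamond \Box r \lor \Diamond q at some successor in {s0, s1, s2, s4, s6}.
    \Diamond \Box r \lor \Diamond q holds at s0, so \Diamond (\Diamond \Box r \lor \Diamond q) is true at s0.
      At s0: \Diamond \Box r is false, \Diamond q is true, so \Diamond \Box r \lor \Diamond q is true.

Yes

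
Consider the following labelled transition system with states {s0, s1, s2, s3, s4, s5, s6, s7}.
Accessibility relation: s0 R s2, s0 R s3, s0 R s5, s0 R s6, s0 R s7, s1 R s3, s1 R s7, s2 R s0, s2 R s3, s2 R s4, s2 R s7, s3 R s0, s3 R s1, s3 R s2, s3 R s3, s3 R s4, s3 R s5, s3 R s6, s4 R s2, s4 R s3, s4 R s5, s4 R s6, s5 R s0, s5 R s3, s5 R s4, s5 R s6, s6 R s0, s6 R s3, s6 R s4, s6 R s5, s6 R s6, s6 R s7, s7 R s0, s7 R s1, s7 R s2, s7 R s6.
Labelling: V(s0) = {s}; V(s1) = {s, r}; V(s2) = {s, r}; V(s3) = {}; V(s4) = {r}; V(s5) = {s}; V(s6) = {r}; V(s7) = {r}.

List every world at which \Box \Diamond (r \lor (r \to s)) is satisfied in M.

s0, s1, s2, s3, s4, s5, s6, s7

Let φ = \Box \Diamond (r \lor (r \to s)). Evaluate φ at each world:
  s0 (successors {s2, s3, s5, s6, s7}): φ is true.
  s1 (successors {s3, s7}): φ is true.
  s2 (successors {s0, s3, s4, s7}): φ is true.
  s3 (successors {s0, s1, s2, s3, s4, s5, s6}): φ is true.
  s4 (successors {s2, s3, s5, s6}): φ is true.
  s5 (successors {s0, s3, s4, s6}): φ is true.
  s6 (successors {s0, s3, s4, s5, s6, s7}): φ is true.
  s7 (successors {s0, s1, s2, s6}): φ is true.
For instance, at s3:
  At s3: \Box \Diamond (r \lor (r \to s)) requires \Diamond (r \lor (r \to s)) at every successor {s0, s1, s2, s3, s4, s5, s6}.
    At s0: \Diamond (r \lor (r \to s)) is true.
    At s1: \Diamond (r \lor (r \to s)) is true.
    At s2: \Diamond (r \lor (r \to s)) is true.
    At s3: \Diamond (r \lor (r \to s)) is true.
    At s4: \Diamond (r \lor (r \to s)) is true.
    At s5: \Diamond (r \lor (r \to s)) is true.
    At s6: \Diamond (r \lor (r \to s)) is true.
  So \Box \Diamond (r \lor (r \to s)) is true at s3.
Satisfying worlds: {s0, s1, s2, s3, s4, s5, s6, s7}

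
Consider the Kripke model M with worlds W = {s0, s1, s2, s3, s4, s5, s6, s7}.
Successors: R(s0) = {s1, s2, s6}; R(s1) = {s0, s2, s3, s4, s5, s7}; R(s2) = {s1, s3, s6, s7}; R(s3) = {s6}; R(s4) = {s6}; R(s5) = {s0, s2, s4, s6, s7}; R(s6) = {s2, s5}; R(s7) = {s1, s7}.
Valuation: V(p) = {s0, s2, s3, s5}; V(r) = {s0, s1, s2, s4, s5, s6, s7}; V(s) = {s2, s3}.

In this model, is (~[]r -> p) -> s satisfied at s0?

At s0: ~[]r -> p is true, s is false, so (~[]r -> p) -> s is false.
  At s0: ~[]r is false, p is true, so ~[]r -> p is true.
    At s0: []r is true, so ~[]r is false.
      At s0: []r requires r at every successor {s1, s2, s6}.
        At s1: r is true.
        At s2: r is true.
        At s6: r is true.
      So []r is true at s0.

No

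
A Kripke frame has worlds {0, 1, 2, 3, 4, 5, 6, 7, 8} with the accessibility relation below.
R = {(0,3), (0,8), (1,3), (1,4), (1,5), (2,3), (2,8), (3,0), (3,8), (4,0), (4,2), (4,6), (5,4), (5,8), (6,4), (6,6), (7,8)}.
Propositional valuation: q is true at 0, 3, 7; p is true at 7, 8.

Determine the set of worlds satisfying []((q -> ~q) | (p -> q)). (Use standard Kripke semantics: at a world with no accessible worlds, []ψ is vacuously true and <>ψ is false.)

0, 1, 2, 3, 4, 5, 6, 7, 8

Let φ = []((q -> ~q) | (p -> q)). Evaluate φ at each world:
  0 (successors {3, 8}): φ is true.
  1 (successors {3, 4, 5}): φ is true.
  2 (successors {3, 8}): φ is true.
  3 (successors {0, 8}): φ is true.
  4 (successors {0, 2, 6}): φ is true.
  5 (successors {4, 8}): φ is true.
  6 (successors {4, 6}): φ is true.
  7 (successors {8}): φ is true.
  8 (successors ∅): φ is true.
For instance, at 1:
  At 1: []((q -> ~q) | (p -> q)) requires (q -> ~q) | (p -> q) at every successor {3, 4, 5}.
    At 3: (q -> ~q) | (p -> q) is true.
    At 4: (q -> ~q) | (p -> q) is true.
    At 5: (q -> ~q) | (p -> q) is true.
  So []((q -> ~q) | (p -> q)) is true at 1.
Satisfying worlds: {0, 1, 2, 3, 4, 5, 6, 7, 8}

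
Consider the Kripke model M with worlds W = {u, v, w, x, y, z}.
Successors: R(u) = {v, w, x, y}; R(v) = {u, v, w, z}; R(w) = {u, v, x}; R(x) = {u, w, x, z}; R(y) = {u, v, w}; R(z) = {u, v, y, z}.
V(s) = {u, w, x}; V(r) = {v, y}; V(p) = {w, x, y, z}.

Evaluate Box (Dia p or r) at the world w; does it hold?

Recall that Box ψ holds at a world iff ψ holds at every accessible world, and Dia ψ holds iff ψ holds at some accessible world.
At w: Box (Dia p or r) requires Dia p or r at every successor {u, v, x}.
    At u: Dia p is true, r is false, so Dia p or r is true.
      At u: Dia p requires p at some successor in {v, w, x, y}.
        p holds at w, so Dia p is true at u.
    At v: Dia p is true, r is true, so Dia p or r is true.
      At v: Dia p requires p at some successor in {u, v, w, z}.
        p holds at w, so Dia p is true at v.
    At x: Dia p is true, r is false, so Dia p or r is true.
      At x: Dia p requires p at some successor in {u, w, x, z}.
        p holds at w, so Dia p is true at x.
So Box (Dia p or r) is true at w.

Yes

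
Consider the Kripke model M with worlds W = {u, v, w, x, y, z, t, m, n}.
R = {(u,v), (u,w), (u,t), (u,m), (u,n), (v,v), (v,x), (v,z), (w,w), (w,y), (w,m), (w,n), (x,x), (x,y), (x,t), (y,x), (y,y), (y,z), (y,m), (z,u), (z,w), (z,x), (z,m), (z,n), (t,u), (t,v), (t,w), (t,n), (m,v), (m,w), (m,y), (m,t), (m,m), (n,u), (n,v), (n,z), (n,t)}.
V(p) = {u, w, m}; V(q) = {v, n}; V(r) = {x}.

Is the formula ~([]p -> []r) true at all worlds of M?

No

Let φ = ~([]p -> []r). Evaluate φ at each world:
  u (successors {v, w, t, m, n}): φ is false.
  v (successors {v, x, z}): φ is false.
  w (successors {w, y, m, n}): φ is false.
  x (successors {x, y, t}): φ is false.
  y (successors {x, y, z, m}): φ is false.
  z (successors {u, w, x, m, n}): φ is false.
  t (successors {u, v, w, n}): φ is false.
  m (successors {v, w, y, t, m}): φ is false.
  n (successors {u, v, z, t}): φ is false.
Detail at u (counterexample):
  At u: []p -> []r is true, so ~([]p -> []r) is false.
    At u: []p is false, []r is false, so []p -> []r is true.
      At u: []p requires p at every successor {v, w, t, m, n}.
        p fails at v, so []p is false at u.
      At u: []r requires r at every successor {v, w, t, m, n}.
        r fails at v, so []r is false at u.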